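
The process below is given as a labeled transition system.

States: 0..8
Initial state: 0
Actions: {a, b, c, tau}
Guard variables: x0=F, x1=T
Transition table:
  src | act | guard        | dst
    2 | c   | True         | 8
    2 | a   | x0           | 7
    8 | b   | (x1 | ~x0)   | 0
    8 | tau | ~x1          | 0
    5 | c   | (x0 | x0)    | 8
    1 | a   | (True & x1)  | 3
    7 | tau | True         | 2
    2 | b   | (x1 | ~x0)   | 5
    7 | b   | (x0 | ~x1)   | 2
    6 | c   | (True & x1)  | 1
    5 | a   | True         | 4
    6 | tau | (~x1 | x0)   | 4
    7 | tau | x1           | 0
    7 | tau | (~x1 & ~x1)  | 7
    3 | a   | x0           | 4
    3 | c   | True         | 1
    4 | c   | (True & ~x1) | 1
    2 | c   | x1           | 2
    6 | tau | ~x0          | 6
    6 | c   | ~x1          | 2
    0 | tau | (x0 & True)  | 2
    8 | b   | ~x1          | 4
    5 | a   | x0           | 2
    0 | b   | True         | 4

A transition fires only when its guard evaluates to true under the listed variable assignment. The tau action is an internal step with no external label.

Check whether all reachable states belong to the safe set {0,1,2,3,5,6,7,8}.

Answer: INVARIANT VIOLATED at state 4

Working:
Inv-set: {0,1,2,3,5,6,7,8}
Reach set: {0,4}
  0: safe
  4: outside
reach 4 via b — violates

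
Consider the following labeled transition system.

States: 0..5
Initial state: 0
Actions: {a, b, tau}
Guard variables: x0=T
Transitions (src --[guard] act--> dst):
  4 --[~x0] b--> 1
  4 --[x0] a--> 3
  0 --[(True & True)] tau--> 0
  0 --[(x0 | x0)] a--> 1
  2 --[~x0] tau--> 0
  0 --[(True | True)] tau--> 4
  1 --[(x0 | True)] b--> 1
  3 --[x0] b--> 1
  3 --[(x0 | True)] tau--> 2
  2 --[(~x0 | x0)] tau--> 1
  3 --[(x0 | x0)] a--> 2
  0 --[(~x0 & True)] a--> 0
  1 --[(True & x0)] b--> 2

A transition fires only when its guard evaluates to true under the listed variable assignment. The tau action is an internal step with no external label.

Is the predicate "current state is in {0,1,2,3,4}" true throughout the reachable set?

Safe = {0,1,2,3,4}
R = {0,1,2,3,4}
  0: ✓
  1: ✓
  2: ✓
  3: ✓
  4: ✓

Answer: INVARIANT HOLDS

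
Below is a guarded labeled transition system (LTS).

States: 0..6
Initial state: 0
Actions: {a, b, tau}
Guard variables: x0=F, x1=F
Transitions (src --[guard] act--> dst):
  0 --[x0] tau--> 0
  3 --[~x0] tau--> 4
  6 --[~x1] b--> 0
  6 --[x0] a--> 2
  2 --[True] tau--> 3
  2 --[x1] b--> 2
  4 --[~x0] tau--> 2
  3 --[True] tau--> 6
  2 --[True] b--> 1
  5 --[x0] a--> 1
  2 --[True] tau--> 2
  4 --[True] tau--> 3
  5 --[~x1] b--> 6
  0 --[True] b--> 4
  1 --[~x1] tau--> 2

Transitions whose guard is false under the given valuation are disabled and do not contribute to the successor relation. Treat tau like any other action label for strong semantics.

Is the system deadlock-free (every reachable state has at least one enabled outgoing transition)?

Answer: DEADLOCK-FREE

Working:
Reach set: {0,1,2,3,4,6}
  0: b→4  [1 out]
  1: tau→2  [1 out]
  2: b→1  tau→2  tau→3  [3 out]
  3: tau→4  tau→6  [2 out]
  4: tau→2  tau→3  [2 out]
  6: b→0  [1 out]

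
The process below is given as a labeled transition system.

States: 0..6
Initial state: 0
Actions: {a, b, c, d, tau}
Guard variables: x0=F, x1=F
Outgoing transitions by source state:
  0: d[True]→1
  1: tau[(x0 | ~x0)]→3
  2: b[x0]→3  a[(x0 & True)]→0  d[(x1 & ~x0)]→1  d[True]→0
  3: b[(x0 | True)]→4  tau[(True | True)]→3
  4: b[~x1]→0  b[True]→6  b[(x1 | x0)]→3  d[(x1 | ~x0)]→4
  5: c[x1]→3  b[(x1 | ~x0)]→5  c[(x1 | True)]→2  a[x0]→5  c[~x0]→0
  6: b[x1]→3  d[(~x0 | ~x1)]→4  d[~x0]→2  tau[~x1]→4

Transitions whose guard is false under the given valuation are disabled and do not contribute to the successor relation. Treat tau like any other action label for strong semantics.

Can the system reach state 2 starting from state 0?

14 transition(s) survive guard evaluation.
Layer 0: {0}
Layer 1: {1}  cumulative {0,1}
Layer 2: {3}  cumulative {0,1,3}
Layer 3: {4}  cumulative {0,1,3,4}
Layer 4: {6}  cumulative {0,1,3,4,6}
Layer 5: {2}  cumulative {0,1,2,3,4,6}
R = {0,1,2,3,4,6}
trace reaching 2: d·tau·b·b·d

Answer: REACHABLE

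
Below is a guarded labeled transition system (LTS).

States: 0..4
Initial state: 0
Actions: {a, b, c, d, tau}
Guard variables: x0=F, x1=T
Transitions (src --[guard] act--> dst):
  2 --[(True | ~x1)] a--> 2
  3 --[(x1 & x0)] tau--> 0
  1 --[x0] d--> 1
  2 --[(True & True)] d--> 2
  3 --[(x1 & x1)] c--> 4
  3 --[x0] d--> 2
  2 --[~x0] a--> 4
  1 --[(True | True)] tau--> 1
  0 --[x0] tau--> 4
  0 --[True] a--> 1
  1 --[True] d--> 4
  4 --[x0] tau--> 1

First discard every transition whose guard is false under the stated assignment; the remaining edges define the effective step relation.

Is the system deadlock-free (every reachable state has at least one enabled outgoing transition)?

R = {0,1,4}
  0: a→1  [1 out]
  1: d→4  tau→1  [2 out]
  4: ∅  [deadlock]
trace reaching 4: a·d

Answer: DEADLOCK at state 4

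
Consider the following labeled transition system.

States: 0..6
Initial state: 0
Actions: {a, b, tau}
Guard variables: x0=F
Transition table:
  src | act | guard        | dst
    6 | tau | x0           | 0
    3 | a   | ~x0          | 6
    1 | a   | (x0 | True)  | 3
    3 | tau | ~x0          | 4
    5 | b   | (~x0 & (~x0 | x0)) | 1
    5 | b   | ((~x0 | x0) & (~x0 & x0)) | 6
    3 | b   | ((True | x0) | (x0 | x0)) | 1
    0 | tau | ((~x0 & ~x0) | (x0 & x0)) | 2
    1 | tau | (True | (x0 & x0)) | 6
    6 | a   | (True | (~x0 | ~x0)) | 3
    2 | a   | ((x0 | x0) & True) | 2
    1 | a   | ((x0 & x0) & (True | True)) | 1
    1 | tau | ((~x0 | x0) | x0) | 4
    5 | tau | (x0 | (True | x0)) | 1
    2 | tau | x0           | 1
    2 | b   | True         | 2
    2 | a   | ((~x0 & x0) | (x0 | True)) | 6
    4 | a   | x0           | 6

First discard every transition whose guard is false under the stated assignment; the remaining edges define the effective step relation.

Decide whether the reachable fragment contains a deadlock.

Answer: DEADLOCK at state 4

Analysis:
Reach set: {0,1,2,3,4,6}
  0: tau→2  [1 exit(s)]
  1: a→3  tau→4  tau→6  [3 exit(s)]
  2: a→6  b→2  [2 exit(s)]
  3: a→6  b→1  tau→4  [3 exit(s)]
  4: ∅  [no exit]
  6: a→3  [1 exit(s)]
trace reaching 4: tau·a·a·tau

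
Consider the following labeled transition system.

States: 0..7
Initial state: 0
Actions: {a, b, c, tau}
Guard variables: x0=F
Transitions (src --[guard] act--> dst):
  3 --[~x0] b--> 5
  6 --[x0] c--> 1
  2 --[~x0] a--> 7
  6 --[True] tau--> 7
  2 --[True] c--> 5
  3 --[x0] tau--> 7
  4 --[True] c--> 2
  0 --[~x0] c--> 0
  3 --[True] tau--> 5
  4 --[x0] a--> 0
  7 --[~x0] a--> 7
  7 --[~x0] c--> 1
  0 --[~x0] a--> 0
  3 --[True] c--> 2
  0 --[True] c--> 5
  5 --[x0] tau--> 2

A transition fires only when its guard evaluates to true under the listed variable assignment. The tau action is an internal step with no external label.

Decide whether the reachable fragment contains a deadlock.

Answer: DEADLOCK at state 5

Working:
Reach set: {0,5}
  0: a→0  c→0  c→5  [3 exit(s)]
  5: ∅  [deadlock]
witness 5: c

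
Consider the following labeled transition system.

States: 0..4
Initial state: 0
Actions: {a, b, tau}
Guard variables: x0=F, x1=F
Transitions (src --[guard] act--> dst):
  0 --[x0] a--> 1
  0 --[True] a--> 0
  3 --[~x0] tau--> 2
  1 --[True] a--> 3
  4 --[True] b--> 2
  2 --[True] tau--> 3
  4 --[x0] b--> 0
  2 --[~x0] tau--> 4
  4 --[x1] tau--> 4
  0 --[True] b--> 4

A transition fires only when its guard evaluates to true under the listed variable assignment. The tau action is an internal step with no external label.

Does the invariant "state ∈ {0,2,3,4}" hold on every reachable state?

Answer: INVARIANT HOLDS

Analysis:
Safe = {0,2,3,4}
Reach set: {0,2,3,4}
  0: safe
  2: safe
  3: safe
  4: safe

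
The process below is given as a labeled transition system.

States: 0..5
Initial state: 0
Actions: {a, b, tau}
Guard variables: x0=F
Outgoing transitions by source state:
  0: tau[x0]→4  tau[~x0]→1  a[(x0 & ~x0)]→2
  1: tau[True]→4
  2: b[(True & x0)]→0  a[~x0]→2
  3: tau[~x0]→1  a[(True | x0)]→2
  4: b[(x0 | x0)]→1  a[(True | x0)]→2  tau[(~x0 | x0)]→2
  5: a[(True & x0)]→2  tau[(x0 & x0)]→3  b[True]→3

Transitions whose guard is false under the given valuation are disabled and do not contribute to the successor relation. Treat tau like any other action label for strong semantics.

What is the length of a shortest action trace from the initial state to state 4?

Breadth-first toward 4:
  L0 = {0}
  L1 = {1}
  L2 = {4}
first hit 4 at d=2 via tau·tau

Answer: 2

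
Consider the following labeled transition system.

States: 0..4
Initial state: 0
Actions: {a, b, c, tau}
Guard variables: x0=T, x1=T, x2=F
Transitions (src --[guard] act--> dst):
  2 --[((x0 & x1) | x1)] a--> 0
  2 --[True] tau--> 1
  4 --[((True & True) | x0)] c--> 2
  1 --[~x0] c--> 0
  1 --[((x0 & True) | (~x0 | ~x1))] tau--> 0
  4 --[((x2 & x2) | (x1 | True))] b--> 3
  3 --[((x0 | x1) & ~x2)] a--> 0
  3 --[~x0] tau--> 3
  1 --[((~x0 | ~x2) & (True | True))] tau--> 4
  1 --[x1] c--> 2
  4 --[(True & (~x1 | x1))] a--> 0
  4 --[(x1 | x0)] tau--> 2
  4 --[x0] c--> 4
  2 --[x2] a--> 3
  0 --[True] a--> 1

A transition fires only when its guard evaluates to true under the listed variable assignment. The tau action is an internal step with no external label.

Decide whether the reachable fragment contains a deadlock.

Reach set: {0,1,2,3,4}
  0: a→1  [deg 1]
  1: c→2  tau→0  tau→4  [deg 3]
  2: a→0  tau→1  [deg 2]
  3: a→0  [deg 1]
  4: a→0  b→3  c→2  c→4  tau→2  [deg 5]

Answer: DEADLOCK-FREE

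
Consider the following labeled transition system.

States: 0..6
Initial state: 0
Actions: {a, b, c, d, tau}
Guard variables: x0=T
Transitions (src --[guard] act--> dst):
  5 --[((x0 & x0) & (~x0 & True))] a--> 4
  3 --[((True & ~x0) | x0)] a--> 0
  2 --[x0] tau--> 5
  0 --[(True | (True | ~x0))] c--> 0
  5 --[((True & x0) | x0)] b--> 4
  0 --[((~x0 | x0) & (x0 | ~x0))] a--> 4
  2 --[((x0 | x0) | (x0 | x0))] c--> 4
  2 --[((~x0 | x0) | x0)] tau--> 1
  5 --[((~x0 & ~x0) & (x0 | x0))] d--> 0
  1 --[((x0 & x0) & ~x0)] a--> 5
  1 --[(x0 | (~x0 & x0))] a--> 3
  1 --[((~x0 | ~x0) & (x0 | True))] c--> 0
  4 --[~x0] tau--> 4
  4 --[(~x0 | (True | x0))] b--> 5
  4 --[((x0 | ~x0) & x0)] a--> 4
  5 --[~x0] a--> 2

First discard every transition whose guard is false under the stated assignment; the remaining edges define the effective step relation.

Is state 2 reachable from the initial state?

Guard filter leaves 10 enabled edge(s).
depth 0: {0}
depth 1: {4}  now seen {0,4}
depth 2: {5}  now seen {0,4,5}
Reach set: {0,4,5}

Answer: UNREACHABLE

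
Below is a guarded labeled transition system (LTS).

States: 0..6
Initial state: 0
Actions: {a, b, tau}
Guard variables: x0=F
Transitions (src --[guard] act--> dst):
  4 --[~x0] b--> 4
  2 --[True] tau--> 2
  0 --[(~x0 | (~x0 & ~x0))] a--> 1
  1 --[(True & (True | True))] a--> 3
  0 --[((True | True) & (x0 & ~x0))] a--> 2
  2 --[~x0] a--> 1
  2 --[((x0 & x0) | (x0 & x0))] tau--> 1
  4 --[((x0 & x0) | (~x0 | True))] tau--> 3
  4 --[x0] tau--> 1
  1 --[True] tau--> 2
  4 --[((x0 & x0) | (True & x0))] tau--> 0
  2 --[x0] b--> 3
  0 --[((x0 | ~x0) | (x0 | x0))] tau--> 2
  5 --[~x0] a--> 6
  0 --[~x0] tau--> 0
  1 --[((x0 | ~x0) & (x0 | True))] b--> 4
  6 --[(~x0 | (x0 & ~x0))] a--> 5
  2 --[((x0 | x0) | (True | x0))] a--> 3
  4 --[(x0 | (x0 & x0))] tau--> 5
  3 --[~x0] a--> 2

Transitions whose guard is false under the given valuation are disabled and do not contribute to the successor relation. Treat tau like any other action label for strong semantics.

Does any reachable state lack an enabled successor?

Reachable = {0,1,2,3,4}
  0: a→1  tau→0  tau→2  [3 exit(s)]
  1: a→3  b→4  tau→2  [3 exit(s)]
  2: a→1  a→3  tau→2  [3 exit(s)]
  3: a→2  [1 exit(s)]
  4: b→4  tau→3  [2 exit(s)]

Answer: DEADLOCK-FREE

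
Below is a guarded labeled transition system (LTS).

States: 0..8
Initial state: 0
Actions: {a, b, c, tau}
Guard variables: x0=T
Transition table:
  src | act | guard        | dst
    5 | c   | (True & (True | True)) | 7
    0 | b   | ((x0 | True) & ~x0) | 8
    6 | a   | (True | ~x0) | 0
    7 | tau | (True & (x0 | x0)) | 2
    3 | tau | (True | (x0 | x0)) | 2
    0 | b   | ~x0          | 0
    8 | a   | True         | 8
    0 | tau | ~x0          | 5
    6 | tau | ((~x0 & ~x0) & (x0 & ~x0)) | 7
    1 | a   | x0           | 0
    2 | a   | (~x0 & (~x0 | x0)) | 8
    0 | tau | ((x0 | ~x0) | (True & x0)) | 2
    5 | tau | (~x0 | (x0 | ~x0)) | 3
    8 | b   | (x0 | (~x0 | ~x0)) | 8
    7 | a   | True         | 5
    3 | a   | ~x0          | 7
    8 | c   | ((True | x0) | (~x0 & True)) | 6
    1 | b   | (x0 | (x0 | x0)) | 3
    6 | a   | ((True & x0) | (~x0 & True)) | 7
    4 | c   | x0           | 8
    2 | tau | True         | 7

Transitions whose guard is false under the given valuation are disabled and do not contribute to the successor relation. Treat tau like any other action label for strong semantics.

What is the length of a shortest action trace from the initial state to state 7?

Layered search for 7:
  depth 0: {0}
  depth 1: {2}
  depth 2: {7}
depth(7)=2, e.g. tau·tau

Answer: 2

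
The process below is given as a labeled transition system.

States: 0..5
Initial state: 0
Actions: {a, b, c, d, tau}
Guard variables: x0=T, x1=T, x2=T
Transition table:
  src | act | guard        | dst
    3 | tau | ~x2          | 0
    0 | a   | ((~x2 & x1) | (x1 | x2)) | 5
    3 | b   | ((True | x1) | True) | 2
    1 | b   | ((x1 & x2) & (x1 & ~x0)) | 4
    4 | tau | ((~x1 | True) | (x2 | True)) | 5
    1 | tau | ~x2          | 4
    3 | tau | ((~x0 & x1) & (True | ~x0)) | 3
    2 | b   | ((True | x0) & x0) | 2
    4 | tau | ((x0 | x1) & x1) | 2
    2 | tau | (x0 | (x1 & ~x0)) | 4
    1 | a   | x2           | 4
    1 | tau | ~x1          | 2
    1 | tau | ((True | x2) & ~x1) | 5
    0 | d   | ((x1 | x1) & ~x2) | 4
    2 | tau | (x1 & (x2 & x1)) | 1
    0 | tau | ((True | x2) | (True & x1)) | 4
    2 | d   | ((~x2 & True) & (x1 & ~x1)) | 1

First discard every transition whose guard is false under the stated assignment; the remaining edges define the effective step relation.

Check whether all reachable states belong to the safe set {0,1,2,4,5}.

Safe = {0,1,2,4,5}
Reachable = {0,1,2,4,5}
  0: safe
  1: safe
  2: safe
  4: safe
  5: safe

Answer: INVARIANT HOLDS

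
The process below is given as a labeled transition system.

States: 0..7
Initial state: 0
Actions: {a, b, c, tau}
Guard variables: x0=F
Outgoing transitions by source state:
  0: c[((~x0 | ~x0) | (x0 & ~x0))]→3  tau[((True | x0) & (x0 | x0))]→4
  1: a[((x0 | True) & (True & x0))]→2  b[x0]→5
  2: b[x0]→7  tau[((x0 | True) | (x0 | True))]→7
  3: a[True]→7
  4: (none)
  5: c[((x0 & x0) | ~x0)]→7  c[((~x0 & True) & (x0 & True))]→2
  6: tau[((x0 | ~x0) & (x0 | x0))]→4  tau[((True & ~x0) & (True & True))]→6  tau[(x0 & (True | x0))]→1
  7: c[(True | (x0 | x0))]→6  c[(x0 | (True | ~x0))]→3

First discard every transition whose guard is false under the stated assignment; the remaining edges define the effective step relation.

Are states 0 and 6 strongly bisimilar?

Compute ~ classes (split until stable):
  round 0: {{0,1,2,3,4,5,6,7}}
  round 1: {{0,5,7},{1,4},{2,6},{3}}
  round 2: {{0},{1,4},{2},{3},{5},{6},{7}}
Fixed point at round 3; 7 class(es).
[0]={0}  [6]={6}

Answer: NOT BISIMILAR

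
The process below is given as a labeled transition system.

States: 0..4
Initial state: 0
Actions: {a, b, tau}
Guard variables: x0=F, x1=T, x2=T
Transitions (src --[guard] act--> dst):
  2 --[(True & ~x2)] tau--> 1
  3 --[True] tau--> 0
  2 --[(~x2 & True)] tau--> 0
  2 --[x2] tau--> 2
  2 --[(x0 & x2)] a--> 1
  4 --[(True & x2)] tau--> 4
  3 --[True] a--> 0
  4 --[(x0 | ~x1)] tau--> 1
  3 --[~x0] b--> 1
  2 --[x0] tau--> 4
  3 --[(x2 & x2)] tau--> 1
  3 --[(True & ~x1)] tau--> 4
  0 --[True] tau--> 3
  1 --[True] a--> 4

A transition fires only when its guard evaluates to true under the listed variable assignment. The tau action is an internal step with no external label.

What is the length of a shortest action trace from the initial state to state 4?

BFS to 4:
  Layer 0: {0}
  Layer 1: {3}
  Layer 2: {1}
  Layer 3: {4}
4 enters at depth 3; path tau·b·a

Answer: 3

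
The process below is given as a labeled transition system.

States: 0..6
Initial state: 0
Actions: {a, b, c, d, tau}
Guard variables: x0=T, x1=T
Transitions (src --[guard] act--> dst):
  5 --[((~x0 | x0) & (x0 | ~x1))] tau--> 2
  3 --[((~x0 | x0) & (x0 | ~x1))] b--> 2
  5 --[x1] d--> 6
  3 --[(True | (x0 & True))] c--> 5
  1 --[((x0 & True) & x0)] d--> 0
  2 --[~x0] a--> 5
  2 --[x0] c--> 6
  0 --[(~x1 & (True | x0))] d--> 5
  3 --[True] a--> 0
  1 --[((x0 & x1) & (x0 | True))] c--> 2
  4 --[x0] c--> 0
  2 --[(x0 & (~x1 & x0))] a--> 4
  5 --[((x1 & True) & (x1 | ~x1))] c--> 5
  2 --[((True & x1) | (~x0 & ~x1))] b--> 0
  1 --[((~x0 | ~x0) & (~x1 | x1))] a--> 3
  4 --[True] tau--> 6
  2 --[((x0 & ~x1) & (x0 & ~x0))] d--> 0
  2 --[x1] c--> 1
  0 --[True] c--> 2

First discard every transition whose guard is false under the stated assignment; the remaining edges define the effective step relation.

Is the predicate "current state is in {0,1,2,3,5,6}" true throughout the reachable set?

Inv-set: {0,1,2,3,5,6}
Reachable = {0,1,2,6}
  0: safe
  1: safe
  2: safe
  6: safe

Answer: INVARIANT HOLDS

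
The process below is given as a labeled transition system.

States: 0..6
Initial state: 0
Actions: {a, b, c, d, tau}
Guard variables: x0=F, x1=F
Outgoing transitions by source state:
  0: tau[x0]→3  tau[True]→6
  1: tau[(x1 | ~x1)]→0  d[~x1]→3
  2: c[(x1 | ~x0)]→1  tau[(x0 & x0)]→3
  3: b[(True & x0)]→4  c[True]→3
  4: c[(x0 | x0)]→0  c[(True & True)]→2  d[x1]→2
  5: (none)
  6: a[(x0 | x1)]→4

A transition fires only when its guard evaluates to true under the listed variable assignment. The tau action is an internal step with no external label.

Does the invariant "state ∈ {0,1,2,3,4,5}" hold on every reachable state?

Inv-set: {0,1,2,3,4,5}
Reach set: {0,6}
  0: ✓
  6: outside
reach 6 via tau — violates

Answer: INVARIANT VIOLATED at state 6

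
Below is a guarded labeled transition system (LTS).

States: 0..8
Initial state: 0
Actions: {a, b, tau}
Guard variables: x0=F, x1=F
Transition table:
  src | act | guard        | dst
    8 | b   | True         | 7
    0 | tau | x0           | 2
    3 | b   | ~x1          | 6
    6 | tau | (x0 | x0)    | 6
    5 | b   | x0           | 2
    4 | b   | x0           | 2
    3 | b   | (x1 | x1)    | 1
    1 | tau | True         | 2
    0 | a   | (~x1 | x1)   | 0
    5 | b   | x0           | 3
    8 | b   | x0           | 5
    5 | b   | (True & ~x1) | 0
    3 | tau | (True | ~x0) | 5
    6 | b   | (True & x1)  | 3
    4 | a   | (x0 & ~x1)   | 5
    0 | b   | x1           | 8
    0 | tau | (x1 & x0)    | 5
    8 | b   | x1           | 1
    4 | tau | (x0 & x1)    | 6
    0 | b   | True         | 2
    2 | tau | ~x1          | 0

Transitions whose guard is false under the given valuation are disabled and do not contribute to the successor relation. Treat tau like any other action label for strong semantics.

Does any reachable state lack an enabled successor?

Reachable = {0,2}
  0: a→0  b→2  [2 out]
  2: tau→0  [1 out]

Answer: DEADLOCK-FREE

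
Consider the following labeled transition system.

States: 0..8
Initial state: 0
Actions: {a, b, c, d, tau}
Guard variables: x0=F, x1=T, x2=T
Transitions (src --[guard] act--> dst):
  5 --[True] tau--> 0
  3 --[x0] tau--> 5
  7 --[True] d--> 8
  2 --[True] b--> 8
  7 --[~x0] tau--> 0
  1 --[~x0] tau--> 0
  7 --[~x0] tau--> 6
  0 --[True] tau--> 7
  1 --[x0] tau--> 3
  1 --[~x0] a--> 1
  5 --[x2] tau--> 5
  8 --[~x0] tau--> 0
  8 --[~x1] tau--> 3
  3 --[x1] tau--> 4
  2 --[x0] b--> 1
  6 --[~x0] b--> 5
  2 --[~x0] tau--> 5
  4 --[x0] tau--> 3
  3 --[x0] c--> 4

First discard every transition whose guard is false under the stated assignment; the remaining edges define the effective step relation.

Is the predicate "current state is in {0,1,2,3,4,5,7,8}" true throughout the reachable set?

Answer: INVARIANT VIOLATED at state 6

Trace:
Allowed set {0,1,2,3,4,5,7,8}
Reach set: {0,5,6,7,8}
  0: ok
  5: ok
  6: VIOLATES
  7: ok
  8: ok
counterexample path to 6: tau·tau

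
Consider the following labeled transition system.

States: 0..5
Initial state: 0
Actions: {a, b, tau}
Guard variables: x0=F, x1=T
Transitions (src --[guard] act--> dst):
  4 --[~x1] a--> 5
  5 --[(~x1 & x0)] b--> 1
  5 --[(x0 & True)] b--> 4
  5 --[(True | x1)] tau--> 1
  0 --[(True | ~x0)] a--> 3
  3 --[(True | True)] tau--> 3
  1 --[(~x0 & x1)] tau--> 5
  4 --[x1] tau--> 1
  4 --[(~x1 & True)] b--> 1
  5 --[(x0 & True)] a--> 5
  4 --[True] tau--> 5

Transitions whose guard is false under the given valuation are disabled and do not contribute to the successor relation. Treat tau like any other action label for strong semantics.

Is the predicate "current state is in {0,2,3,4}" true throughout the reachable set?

Allowed set {0,2,3,4}
Reachable = {0,3}
  0: ok
  3: ok

Answer: INVARIANT HOLDS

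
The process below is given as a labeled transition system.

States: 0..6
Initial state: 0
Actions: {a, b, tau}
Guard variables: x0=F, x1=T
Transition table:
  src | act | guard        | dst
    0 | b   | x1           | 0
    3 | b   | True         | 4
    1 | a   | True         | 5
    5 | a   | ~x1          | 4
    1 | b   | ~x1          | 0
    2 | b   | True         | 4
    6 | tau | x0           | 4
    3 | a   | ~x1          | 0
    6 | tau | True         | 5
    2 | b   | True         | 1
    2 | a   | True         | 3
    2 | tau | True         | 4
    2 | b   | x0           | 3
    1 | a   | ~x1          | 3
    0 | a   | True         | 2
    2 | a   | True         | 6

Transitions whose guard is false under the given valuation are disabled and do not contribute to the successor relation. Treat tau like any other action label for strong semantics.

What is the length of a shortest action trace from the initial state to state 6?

Answer: 2

Analysis:
Layered search for 6:
  L0 = {0}
  L1 = {2}
  L2 = {1,3,4,6}
6 enters at depth 2; path a·a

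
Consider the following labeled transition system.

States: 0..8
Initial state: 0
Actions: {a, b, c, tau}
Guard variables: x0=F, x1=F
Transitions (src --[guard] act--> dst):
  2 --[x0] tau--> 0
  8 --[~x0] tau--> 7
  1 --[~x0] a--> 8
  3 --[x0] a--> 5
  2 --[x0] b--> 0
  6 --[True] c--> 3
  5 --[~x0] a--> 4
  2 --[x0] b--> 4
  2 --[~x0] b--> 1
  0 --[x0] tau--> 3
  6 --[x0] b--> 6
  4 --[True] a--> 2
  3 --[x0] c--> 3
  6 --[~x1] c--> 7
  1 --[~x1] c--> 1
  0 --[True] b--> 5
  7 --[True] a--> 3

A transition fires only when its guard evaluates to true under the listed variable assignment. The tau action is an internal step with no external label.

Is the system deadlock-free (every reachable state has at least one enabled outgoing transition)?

Reach set: {0,1,2,3,4,5,7,8}
  0: b→5  [1 exit(s)]
  1: a→8  c→1  [2 exit(s)]
  2: b→1  [1 exit(s)]
  3: ∅  [deadlock]
  4: a→2  [1 exit(s)]
  5: a→4  [1 exit(s)]
  7: a→3  [1 exit(s)]
  8: tau→7  [1 exit(s)]
trace reaching 3: b·a·a·b·a·tau·a

Answer: DEADLOCK at state 3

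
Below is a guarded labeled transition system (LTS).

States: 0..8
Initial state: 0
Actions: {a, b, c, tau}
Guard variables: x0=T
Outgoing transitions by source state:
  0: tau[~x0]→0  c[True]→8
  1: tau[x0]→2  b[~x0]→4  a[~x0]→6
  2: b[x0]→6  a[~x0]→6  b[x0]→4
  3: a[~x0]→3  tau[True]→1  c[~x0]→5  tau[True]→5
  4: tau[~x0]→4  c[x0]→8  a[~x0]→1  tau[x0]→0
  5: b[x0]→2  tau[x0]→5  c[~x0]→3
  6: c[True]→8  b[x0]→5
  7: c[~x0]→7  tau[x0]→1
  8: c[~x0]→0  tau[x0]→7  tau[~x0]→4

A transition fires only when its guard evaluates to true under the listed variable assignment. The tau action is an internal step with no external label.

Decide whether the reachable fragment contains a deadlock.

R = {0,1,2,4,5,6,7,8}
  0: c→8  [1 exit(s)]
  1: tau→2  [1 exit(s)]
  2: b→4  b→6  [2 exit(s)]
  4: c→8  tau→0  [2 exit(s)]
  5: b→2  tau→5  [2 exit(s)]
  6: b→5  c→8  [2 exit(s)]
  7: tau→1  [1 exit(s)]
  8: tau→7  [1 exit(s)]

Answer: DEADLOCK-FREE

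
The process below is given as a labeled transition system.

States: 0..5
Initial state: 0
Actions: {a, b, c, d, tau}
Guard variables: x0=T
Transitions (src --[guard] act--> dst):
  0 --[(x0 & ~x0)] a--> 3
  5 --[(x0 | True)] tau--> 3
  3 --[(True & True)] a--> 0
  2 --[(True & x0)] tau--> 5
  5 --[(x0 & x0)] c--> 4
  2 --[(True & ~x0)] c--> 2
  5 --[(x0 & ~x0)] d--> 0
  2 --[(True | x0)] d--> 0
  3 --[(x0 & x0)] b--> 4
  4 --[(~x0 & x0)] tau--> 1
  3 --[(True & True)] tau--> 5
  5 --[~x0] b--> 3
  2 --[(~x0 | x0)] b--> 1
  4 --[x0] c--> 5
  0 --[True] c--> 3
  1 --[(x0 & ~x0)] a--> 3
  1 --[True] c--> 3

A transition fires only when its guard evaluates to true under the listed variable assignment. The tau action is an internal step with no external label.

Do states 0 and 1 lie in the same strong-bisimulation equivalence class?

Refine partition for ~:
  P[0] = {{0,1,2,3,4,5}}
  P[1] = {{0,1,4},{2},{3},{5}}
  P[2] = {{0,1},{2},{3},{4},{5}}
stable after 3 split(s): 5 block(s)
[0]={0,1}  [1]={0,1}

Answer: BISIMILAR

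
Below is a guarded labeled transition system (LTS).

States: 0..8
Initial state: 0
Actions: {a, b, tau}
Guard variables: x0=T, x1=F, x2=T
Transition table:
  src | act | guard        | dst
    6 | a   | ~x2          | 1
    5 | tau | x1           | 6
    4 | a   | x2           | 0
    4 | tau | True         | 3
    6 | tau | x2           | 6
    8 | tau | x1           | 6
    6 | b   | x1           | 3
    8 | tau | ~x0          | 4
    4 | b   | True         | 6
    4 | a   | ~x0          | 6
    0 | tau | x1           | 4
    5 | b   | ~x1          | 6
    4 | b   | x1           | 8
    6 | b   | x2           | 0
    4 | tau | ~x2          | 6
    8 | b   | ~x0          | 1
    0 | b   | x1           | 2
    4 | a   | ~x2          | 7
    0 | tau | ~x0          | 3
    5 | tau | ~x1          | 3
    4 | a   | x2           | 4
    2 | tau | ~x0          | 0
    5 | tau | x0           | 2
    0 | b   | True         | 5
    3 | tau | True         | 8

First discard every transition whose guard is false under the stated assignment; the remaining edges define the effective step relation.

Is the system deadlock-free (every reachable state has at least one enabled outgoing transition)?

R = {0,2,3,5,6,8}
  0: b→5  [deg 1]
  2: ∅  [no exit]
  3: tau→8  [deg 1]
  5: b→6  tau→2  tau→3  [deg 3]
  6: b→0  tau→6  [deg 2]
  8: ∅  [no exit]
Path to 2: b·tau

Answer: DEADLOCK at state 2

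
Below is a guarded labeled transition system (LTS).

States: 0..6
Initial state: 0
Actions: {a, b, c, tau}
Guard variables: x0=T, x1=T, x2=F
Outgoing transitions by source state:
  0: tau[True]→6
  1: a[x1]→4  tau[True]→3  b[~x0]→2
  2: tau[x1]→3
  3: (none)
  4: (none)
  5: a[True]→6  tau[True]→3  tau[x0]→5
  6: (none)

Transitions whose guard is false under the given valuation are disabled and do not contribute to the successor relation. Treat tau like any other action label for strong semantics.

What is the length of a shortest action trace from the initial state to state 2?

Answer: UNREACHABLE

Analysis:
Breadth-first toward 2:
  Layer 0: {0}
  Layer 1: {6}
2 never appears.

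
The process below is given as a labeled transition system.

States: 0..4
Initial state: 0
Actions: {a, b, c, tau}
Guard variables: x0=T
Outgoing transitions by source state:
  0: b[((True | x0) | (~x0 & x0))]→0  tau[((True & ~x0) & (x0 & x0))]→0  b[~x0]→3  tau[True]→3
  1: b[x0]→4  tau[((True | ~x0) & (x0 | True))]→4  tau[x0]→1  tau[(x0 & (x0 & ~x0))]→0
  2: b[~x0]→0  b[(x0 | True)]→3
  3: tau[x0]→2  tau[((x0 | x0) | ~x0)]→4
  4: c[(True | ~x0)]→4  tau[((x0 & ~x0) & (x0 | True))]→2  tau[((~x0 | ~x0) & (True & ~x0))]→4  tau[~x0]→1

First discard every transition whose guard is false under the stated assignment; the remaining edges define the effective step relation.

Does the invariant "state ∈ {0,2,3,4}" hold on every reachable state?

Answer: INVARIANT HOLDS

Working:
Allowed set {0,2,3,4}
R = {0,2,3,4}
  0: ok
  2: ok
  3: ok
  4: ok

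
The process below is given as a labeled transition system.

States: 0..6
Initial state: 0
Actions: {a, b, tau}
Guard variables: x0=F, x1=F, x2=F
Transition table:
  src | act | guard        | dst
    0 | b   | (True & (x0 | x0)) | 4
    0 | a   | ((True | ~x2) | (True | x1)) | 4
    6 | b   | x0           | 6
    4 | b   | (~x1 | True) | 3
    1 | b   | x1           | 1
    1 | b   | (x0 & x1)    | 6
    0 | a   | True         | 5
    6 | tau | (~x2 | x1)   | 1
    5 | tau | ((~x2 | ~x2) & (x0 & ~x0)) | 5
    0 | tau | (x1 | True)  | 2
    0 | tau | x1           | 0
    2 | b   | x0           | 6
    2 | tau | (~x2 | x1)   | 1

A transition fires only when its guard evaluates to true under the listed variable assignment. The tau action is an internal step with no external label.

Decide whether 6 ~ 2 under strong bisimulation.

Answer: BISIMILAR

Analysis:
Bisimulation quotient by refinement:
  P[0] = {{0,1,2,3,4,5,6}}
  P[1] = {{0},{1,3,5},{2,6},{4}}
4 equivalence class(es) (converged in 2)
6∈{2,6}, 2∈{2,6}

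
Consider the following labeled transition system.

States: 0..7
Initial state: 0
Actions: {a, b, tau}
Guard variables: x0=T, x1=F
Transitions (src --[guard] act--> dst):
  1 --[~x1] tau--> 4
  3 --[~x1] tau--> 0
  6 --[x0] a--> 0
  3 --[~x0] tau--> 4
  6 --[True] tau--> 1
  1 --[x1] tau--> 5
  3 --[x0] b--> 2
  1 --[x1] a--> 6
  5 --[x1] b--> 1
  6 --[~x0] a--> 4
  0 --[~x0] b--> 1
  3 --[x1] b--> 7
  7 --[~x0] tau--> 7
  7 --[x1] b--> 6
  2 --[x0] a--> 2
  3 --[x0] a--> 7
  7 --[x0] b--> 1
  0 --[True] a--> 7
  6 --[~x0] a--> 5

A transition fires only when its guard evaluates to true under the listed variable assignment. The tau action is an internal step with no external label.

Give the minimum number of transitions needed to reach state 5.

Answer: UNREACHABLE

Working:
Layered search for 5:
  Layer 0: {0}
  Layer 1: {7}
  Layer 2: {1}
  Layer 3: {4}
5 never appears.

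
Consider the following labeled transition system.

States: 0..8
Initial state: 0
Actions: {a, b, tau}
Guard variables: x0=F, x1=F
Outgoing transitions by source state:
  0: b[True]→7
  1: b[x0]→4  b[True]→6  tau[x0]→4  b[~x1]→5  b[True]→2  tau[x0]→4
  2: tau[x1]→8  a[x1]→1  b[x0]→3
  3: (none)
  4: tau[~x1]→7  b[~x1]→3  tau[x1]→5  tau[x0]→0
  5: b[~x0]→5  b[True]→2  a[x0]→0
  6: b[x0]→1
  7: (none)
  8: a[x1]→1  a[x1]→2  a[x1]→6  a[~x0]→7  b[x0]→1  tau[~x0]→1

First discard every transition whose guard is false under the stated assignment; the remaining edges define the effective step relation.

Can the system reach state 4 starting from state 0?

Answer: UNREACHABLE

Working:
10 transition(s) survive guard evaluation.
depth 0: {0}
depth 1: {7}  cumulative {0,7}
R = {0,7}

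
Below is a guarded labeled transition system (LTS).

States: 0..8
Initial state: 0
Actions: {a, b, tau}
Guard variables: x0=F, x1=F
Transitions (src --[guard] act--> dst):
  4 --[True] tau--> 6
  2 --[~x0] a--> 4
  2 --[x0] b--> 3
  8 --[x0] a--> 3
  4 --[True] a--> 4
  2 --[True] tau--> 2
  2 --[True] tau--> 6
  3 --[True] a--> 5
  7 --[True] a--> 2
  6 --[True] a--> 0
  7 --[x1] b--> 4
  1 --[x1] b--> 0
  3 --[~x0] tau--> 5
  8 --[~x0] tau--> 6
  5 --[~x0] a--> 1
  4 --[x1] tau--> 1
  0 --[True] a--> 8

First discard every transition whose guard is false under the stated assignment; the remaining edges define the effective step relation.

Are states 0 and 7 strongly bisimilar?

Refine partition for ~:
  P[0] = {{0,1,2,3,4,5,6,7,8}}
  P[1] = {{0,5,6,7},{1},{2,3,4},{8}}
  P[2] = {{0},{1},{2},{3},{4},{5},{6},{7},{8}}
9 equivalence class(es) (converged in 3)
class of 0: {0}; class of 7: {7}

Answer: NOT BISIMILAR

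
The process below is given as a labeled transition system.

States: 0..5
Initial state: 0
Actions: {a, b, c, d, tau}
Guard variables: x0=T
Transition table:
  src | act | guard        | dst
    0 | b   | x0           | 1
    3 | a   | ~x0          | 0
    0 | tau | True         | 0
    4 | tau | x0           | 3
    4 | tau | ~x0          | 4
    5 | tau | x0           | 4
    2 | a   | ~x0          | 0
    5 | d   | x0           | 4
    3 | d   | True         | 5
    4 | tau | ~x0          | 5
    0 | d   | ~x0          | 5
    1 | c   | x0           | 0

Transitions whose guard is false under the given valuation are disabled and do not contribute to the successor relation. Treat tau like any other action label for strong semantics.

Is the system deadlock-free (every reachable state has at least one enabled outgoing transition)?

Reach set: {0,1}
  0: b→1  tau→0  [2 out]
  1: c→0  [1 out]

Answer: DEADLOCK-FREE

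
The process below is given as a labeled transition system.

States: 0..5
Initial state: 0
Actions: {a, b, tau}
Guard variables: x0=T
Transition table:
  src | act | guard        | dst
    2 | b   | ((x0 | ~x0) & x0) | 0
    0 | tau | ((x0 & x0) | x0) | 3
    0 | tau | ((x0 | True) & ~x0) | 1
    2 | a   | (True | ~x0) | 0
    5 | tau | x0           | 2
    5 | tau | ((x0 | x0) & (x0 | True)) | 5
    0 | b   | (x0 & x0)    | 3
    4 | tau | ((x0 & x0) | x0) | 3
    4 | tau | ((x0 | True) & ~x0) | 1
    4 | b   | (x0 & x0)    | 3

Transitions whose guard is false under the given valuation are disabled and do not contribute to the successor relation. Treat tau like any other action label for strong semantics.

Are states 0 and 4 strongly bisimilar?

Answer: BISIMILAR

Trace:
Compute ~ classes (split until stable):
  P[0] = {{0,1,2,3,4,5}}
  P[1] = {{0,4},{1,3},{2},{5}}
4 equivalence class(es) (converged in 2)
class of 0: {0,4}; class of 4: {0,4}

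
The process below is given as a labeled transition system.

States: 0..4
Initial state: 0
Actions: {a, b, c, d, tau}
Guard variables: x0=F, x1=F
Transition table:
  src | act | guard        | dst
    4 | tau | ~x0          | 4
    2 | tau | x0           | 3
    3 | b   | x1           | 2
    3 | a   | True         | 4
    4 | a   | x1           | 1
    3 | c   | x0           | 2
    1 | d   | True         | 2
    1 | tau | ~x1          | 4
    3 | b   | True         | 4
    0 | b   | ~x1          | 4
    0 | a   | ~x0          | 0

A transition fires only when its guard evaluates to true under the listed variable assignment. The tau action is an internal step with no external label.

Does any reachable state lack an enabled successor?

Answer: DEADLOCK-FREE

Analysis:
Reachable = {0,4}
  0: a→0  b→4  [2 out]
  4: tau→4  [1 out]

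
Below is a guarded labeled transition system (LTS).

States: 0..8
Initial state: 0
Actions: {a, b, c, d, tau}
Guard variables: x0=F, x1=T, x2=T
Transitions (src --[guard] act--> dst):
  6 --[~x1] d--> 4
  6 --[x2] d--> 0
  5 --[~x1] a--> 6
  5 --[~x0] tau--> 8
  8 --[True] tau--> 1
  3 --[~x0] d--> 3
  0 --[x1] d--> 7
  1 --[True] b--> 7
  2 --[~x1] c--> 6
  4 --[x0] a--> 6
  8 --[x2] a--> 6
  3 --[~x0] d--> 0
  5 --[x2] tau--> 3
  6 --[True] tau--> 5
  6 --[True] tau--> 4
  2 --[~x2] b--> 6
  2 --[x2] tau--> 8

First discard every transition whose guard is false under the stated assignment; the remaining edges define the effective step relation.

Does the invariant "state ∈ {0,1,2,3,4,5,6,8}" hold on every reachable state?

Inv-set: {0,1,2,3,4,5,6,8}
Reachable = {0,7}
  0: ok
  7: outside
witness against invariant: d → 7

Answer: INVARIANT VIOLATED at state 7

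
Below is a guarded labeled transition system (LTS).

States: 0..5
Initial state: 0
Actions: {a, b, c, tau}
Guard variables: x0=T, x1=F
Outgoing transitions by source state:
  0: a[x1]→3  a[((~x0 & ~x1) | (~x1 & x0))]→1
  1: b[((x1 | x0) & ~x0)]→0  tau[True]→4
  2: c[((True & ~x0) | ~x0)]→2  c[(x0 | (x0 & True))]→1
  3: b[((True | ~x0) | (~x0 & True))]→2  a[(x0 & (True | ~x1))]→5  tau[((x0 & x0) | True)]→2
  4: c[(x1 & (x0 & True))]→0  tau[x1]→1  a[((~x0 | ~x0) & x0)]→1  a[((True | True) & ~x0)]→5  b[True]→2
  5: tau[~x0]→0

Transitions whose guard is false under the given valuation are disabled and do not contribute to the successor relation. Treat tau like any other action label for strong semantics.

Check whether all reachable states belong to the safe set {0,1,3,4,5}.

Answer: INVARIANT VIOLATED at state 2

Trace:
Safe = {0,1,3,4,5}
Reach set: {0,1,2,4}
  0: ✓
  1: ✓
  2: VIOLATES
  4: ✓
counterexample path to 2: a·tau·b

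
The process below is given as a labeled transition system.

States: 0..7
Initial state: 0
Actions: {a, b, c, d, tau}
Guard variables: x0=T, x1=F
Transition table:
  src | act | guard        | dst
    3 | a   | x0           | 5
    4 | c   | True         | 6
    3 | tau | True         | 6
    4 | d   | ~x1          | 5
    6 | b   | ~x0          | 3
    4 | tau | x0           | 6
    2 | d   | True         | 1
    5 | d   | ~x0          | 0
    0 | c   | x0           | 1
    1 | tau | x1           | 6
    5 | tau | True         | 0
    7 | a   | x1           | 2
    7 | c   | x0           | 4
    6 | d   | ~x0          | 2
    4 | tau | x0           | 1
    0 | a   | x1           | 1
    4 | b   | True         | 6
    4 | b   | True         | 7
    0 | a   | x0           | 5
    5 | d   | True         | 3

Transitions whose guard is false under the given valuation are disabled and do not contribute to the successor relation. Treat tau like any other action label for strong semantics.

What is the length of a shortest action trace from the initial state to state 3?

Layered search for 3:
  depth 0: {0}
  depth 1: {1,5}
  depth 2: {3}
depth(3)=2, e.g. a·d

Answer: 2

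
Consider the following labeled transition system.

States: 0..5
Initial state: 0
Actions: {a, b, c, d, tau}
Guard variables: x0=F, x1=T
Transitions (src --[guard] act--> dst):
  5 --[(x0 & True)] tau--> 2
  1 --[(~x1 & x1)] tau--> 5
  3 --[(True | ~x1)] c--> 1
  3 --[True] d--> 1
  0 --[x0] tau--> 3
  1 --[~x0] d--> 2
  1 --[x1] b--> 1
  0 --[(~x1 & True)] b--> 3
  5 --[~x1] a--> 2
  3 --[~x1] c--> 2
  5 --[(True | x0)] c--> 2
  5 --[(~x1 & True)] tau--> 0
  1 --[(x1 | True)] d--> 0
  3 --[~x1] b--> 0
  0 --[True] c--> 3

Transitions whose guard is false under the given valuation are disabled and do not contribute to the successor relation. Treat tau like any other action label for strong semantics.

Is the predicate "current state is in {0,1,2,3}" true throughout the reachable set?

Safe = {0,1,2,3}
Reach set: {0,1,2,3}
  0: safe
  1: safe
  2: safe
  3: safe

Answer: INVARIANT HOLDS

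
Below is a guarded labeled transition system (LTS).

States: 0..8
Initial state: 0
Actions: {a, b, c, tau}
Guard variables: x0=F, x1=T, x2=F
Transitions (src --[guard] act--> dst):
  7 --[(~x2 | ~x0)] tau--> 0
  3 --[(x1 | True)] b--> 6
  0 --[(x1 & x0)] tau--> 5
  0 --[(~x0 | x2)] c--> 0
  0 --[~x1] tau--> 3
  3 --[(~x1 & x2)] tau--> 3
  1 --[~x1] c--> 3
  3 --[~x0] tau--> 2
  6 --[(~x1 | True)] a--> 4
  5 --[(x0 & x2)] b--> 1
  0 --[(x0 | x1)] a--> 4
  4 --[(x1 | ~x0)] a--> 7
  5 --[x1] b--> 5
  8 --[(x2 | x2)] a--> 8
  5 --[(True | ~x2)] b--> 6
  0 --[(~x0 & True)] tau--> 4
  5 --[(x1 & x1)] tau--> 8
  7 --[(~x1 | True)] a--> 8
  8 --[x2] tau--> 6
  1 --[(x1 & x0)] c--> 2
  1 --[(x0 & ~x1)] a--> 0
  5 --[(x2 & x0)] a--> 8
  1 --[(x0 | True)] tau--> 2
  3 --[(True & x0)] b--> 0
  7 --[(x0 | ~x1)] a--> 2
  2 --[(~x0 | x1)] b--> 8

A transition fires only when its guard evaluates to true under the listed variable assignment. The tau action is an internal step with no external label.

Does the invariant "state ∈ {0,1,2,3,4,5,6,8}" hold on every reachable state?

Allowed set {0,1,2,3,4,5,6,8}
Reach set: {0,4,7,8}
  0: ✓
  4: ✓
  7: ✗ unsafe
  8: ✓
reach 7 via a·a — violates

Answer: INVARIANT VIOLATED at state 7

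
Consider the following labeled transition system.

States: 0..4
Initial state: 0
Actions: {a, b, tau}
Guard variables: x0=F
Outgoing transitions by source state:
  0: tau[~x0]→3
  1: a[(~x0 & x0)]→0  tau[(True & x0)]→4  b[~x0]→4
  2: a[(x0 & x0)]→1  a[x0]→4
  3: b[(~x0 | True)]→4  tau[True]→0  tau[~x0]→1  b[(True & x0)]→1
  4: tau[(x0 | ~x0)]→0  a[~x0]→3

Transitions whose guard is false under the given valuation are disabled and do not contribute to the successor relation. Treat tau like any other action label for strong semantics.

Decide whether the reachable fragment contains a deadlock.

Answer: DEADLOCK-FREE

Working:
Reachable = {0,1,3,4}
  0: tau→3  [1 out]
  1: b→4  [1 out]
  3: b→4  tau→0  tau→1  [3 out]
  4: a→3  tau→0  [2 out]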